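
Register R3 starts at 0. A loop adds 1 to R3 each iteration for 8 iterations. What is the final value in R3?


Starting value: R3 = 0
  Iter 1: R3 = 0 + 1 = 1
  Iter 2: R3 = 1 + 1 = 2
  Iter 3: R3 = 2 + 1 = 3
  Iter 4: R3 = 3 + 1 = 4
  Iter 5: R3 = 4 + 1 = 5
  Iter 6: R3 = 5 + 1 = 6
  Iter 7: R3 = 6 + 1 = 7
  Iter 8: R3 = 7 + 1 = 8
Final: R3 = 8

8


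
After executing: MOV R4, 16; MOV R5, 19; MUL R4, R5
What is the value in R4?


Register state trace:
  MOV R4, 16  → R4 = 16
  MOV R5, 19  → R5 = 19
  MUL R4, R5  → R4 = 16 * 19 = 304
Final: R4 = 304

304


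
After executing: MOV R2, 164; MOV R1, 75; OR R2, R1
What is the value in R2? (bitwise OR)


Register state trace:
  MOV R2, 164  → R2 = 164 (0b10100100)
  MOV R1, 75  → R1 = 75 (0b01001011)
  OR R2, R1   → R2 = 164 OR 75 = 239 (0b11101111)
Final: R2 = 239

239


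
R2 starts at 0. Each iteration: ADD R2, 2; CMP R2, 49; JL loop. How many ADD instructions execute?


Loop trace (R2 starts at 0, target 49, step 2):
  ADD #1: R2 = 0 + 2 = 2  → 2 < 49, loop
  ADD #2: R2 = 2 + 2 = 4  → 4 < 49, loop
  ADD #3: R2 = 4 + 2 = 6  → 6 < 49, loop
  ADD #4: R2 = 6 + 2 = 8  → 8 < 49, loop
  ADD #5: R2 = 8 + 2 = 10  → 10 < 49, loop
  ADD #6: R2 = 10 + 2 = 12  → 12 < 49, loop
  ADD #7: R2 = 12 + 2 = 14  → 14 < 49, loop
  ADD #8: R2 = 14 + 2 = 16  → 16 < 49, loop
  ADD #9: R2 = 16 + 2 = 18  → 18 < 49, loop
  ADD #10: R2 = 18 + 2 = 20  → 20 < 49, loop
  ADD #11: R2 = 20 + 2 = 22  → 22 < 49, loop
  ADD #12: R2 = 22 + 2 = 24  → 24 < 49, loop
  ADD #13: R2 = 24 + 2 = 26  → 26 < 49, loop
  ADD #14: R2 = 26 + 2 = 28  → 28 < 49, loop
  ADD #15: R2 = 28 + 2 = 30  → 30 < 49, loop
  ADD #16: R2 = 30 + 2 = 32  → 32 < 49, loop
  ADD #17: R2 = 32 + 2 = 34  → 34 < 49, loop
  ADD #18: R2 = 34 + 2 = 36  → 36 < 49, loop
  ADD #19: R2 = 36 + 2 = 38  → 38 < 49, loop
  ADD #20: R2 = 38 + 2 = 40  → 40 < 49, loop
  ADD #21: R2 = 40 + 2 = 42  → 42 < 49, loop
  ADD #22: R2 = 42 + 2 = 44  → 44 < 49, loop
  ADD #23: R2 = 44 + 2 = 46  → 46 < 49, loop
  ADD #24: R2 = 46 + 2 = 48  → 48 < 49, loop
  ADD #25: R2 = 48 + 2 = 50  → 50 >= 49, exit
Total ADD instructions: 25

25


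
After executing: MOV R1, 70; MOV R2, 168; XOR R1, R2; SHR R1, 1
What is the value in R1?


Register state trace:
  MOV R1, 70  → R1 = 70 (0b01000110)
  MOV R2, 168  → R2 = 168 (0b10101000)
  XOR R1, R2  → R1 = 70 XOR 168 = 238 (0b11101110)
  SHR R1, 1  → R1 = 238 >> 1 = 119
Final: R1 = 119

119


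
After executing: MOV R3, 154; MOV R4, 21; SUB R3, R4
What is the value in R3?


Register state trace:
  MOV R3, 154  → R3 = 154
  MOV R4, 21  → R4 = 21
  SUB R3, R4  → R3 = 154 - 21 = 133
Final: R3 = 133

133


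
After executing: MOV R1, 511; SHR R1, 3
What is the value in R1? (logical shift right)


Register state trace:
  MOV R1, 511  → R1 = 511
  SHR R1, 3  → R1 = 511 >> 3 = 511 // 2^3 = 63
Final: R1 = 63

63


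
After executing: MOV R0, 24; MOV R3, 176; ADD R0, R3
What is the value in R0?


Register state trace:
  MOV R0, 24  → R0 = 24
  MOV R3, 176  → R3 = 176
  ADD R0, R3  → R0 = 24 + 176 = 200
Final: R0 = 200

200


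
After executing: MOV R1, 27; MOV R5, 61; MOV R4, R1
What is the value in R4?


Register state trace:
  MOV R1, 27  → R1 = 27
  MOV R5, 61  → R5 = 61
  MOV R4, R1  → R4 = 27
Final: R4 = 27

27


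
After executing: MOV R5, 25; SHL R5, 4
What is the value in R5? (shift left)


Register state trace:
  MOV R5, 25  → R5 = 25
  SHL R5, 4  → R5 = 25 << 4 = 25 * 2^4 = 400
Final: R5 = 400

400


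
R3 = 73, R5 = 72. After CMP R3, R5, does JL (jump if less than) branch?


Trace:
  R3 = 73, R5 = 72
  CMP R3, R5  → compares 73 vs 72
  JL checks: is 73 less than 72?
  73 > 72, so condition is false
Branch taken: No

No


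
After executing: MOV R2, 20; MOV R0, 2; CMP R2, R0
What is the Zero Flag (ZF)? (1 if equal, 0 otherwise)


Register state trace:
  MOV R2, 20  → R2 = 20
  MOV R0, 2  → R0 = 2
  CMP R2, R0  → computes 20 - 2 = 18
  Result is nonzero, so values are not equal
ZF = 0

0


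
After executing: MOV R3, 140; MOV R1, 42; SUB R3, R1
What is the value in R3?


Register state trace:
  MOV R3, 140  → R3 = 140
  MOV R1, 42  → R1 = 42
  SUB R3, R1  → R3 = 140 - 42 = 98
Final: R3 = 98

98


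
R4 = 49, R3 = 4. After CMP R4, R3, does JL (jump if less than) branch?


Trace:
  R4 = 49, R3 = 4
  CMP R4, R3  → compares 49 vs 4
  JL checks: is 49 less than 4?
  49 > 4, so condition is false
Branch taken: No

No


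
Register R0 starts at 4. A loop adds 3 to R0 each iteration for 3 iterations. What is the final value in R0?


Starting value: R0 = 4
  Iter 1: R0 = 4 + 3 = 7
  Iter 2: R0 = 7 + 3 = 10
  Iter 3: R0 = 10 + 3 = 13
Final: R0 = 13

13


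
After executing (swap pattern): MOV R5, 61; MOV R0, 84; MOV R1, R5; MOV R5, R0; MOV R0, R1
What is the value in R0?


Register state trace (swap pattern):
  MOV R5, 61  → R5 = 61
  MOV R0, 84  → R0 = 84
  MOV R1, R5  → R1 = 61  (save R5)
  MOV R5, R0  → R5 = 84  (R5 gets R0's value)
  MOV R0, R1  → R0 = 61  (R0 gets saved value)
Final: R0 = 61

61


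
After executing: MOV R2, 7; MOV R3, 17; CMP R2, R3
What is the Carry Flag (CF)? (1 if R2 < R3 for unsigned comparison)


Register state trace:
  MOV R2, 7  → R2 = 7
  MOV R3, 17  → R3 = 17
  CMP R2, R3  → unsigned 7 - 17: borrow occurs
  7 < 17, so CF = 1
CF = 1

1


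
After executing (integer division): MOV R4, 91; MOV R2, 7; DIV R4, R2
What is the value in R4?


Register state trace:
  MOV R4, 91  → R4 = 91
  MOV R2, 7  → R2 = 7
  DIV R4, R2  → R4 = 91 // 7 = 13
Final: R4 = 13

13


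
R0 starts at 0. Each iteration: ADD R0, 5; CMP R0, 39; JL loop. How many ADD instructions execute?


Loop trace (R0 starts at 0, target 39, step 5):
  ADD #1: R0 = 0 + 5 = 5  → 5 < 39, loop
  ADD #2: R0 = 5 + 5 = 10  → 10 < 39, loop
  ADD #3: R0 = 10 + 5 = 15  → 15 < 39, loop
  ADD #4: R0 = 15 + 5 = 20  → 20 < 39, loop
  ADD #5: R0 = 20 + 5 = 25  → 25 < 39, loop
  ADD #6: R0 = 25 + 5 = 30  → 30 < 39, loop
  ADD #7: R0 = 30 + 5 = 35  → 35 < 39, loop
  ADD #8: R0 = 35 + 5 = 40  → 40 >= 39, exit
Total ADD instructions: 8

8


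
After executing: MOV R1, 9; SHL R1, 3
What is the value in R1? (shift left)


Register state trace:
  MOV R1, 9  → R1 = 9
  SHL R1, 3  → R1 = 9 << 3 = 9 * 2^3 = 72
Final: R1 = 72

72


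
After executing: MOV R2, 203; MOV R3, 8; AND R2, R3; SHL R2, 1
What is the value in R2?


Register state trace:
  MOV R2, 203  → R2 = 203 (0b11001011)
  MOV R3, 8  → R3 = 8 (0b00001000)
  AND R2, R3  → R2 = 203 AND 8 = 8 (0b00001000)
  SHL R2, 1  → R2 = 8 << 1 = 16
Final: R2 = 16

16


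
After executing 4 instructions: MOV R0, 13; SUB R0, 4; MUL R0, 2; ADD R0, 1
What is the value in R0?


Register state trace:
  MOV R0, 13  → R0 = 13
  SUB R0, 4  → R0 = 13 - 4 = 9
  MUL R0, 2  → R0 = 9 * 2 = 18
  ADD R0, 1  → R0 = 18 + 1 = 19
Final: R0 = 19

19


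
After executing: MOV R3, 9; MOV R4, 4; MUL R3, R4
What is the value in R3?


Register state trace:
  MOV R3, 9  → R3 = 9
  MOV R4, 4  → R4 = 4
  MUL R3, R4  → R3 = 9 * 4 = 36
Final: R3 = 36

36


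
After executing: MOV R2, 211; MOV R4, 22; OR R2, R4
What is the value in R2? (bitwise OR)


Register state trace:
  MOV R2, 211  → R2 = 211 (0b11010011)
  MOV R4, 22  → R4 = 22 (0b00010110)
  OR R2, R4   → R2 = 211 OR 22 = 215 (0b11010111)
Final: R2 = 215

215


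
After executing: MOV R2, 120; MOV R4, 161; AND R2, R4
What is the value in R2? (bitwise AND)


Register state trace:
  MOV R2, 120  → R2 = 120 (0b01111000)
  MOV R4, 161  → R4 = 161 (0b10100001)
  AND R2, R4  → R2 = 120 AND 161 = 32 (0b00100000)
Final: R2 = 32

32


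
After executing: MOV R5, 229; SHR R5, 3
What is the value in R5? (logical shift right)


Register state trace:
  MOV R5, 229  → R5 = 229
  SHR R5, 3  → R5 = 229 >> 3 = 229 // 2^3 = 28
Final: R5 = 28

28


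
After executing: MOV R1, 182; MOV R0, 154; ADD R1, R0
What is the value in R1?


Register state trace:
  MOV R1, 182  → R1 = 182
  MOV R0, 154  → R0 = 154
  ADD R1, R0  → R1 = 182 + 154 = 336
Final: R1 = 336

336


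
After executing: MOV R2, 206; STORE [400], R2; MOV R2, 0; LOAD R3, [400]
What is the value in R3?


Register and memory trace:
  MOV R2, 206  → R2 = 206
  STORE [400], R2  → mem[400] = 206
  MOV R2, 0  → R2 = 0
  LOAD R3, [400]  → R3 = mem[400] = 206
Final: R3 = 206

206


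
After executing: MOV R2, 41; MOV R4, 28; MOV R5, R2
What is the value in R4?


Register state trace:
  MOV R2, 41  → R2 = 41
  MOV R4, 28  → R4 = 28
  MOV R5, R2  → R5 = 41
Final: R4 = 28

28


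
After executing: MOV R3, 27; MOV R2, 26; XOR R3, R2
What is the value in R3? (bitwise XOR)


Register state trace:
  MOV R3, 27  → R3 = 27 (0b00011011)
  MOV R2, 26  → R2 = 26 (0b00011010)
  XOR R3, R2  → R3 = 27 XOR 26 = 1 (0b00000001)
Final: R3 = 1

1


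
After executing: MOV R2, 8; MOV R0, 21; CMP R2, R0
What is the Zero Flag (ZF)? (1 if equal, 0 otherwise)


Register state trace:
  MOV R2, 8  → R2 = 8
  MOV R0, 21  → R0 = 21
  CMP R2, R0  → computes 8 - 21 = -13
  Result is nonzero, so values are not equal
ZF = 0

0


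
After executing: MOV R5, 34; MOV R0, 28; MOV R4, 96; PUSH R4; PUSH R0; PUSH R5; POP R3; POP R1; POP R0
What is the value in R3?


Stack trace (top is rightmost):
  MOV R5, 34  → R5 = 34
  MOV R0, 28  → R0 = 28
  MOV R4, 96  → R4 = 96
  PUSH R4  → stack: [96]
  PUSH R0  → stack: [96, 28]
  PUSH R5  → stack: [96, 28, 34]
  POP R3  → R3 = 34, stack: [96, 28]
  POP R1  → R1 = 28, stack: [96]
  POP R0  → R0 = 96, stack: []
Final: R3 = 34

34


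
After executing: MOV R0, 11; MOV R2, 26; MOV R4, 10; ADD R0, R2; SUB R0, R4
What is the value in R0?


Register state trace:
  MOV R0, 11  → R0 = 11
  MOV R2, 26  → R2 = 26
  MOV R4, 10  → R4 = 10
  ADD R0, R2  → R0 = 11 + 26 = 37
  SUB R0, R4  → R0 = 37 - 10 = 27
Final: R0 = 27

27


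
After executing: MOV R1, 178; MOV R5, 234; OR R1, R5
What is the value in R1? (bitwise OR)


Register state trace:
  MOV R1, 178  → R1 = 178 (0b10110010)
  MOV R5, 234  → R5 = 234 (0b11101010)
  OR R1, R5   → R1 = 178 OR 234 = 250 (0b11111010)
Final: R1 = 250

250


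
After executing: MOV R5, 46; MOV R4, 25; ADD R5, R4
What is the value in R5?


Register state trace:
  MOV R5, 46  → R5 = 46
  MOV R4, 25  → R4 = 25
  ADD R5, R4  → R5 = 46 + 25 = 71
Final: R5 = 71

71


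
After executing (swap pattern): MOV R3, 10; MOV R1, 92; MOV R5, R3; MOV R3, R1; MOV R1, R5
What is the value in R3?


Register state trace (swap pattern):
  MOV R3, 10  → R3 = 10
  MOV R1, 92  → R1 = 92
  MOV R5, R3  → R5 = 10  (save R3)
  MOV R3, R1  → R3 = 92  (R3 gets R1's value)
  MOV R1, R5  → R1 = 10  (R1 gets saved value)
Final: R3 = 92

92


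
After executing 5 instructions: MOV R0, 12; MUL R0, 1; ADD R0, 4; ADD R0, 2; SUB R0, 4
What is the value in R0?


Register state trace:
  MOV R0, 12  → R0 = 12
  MUL R0, 1  → R0 = 12 * 1 = 12
  ADD R0, 4  → R0 = 12 + 4 = 16
  ADD R0, 2  → R0 = 16 + 2 = 18
  SUB R0, 4  → R0 = 18 - 4 = 14
Final: R0 = 14

14


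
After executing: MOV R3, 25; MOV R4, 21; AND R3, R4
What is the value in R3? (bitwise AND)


Register state trace:
  MOV R3, 25  → R3 = 25 (0b00011001)
  MOV R4, 21  → R4 = 21 (0b00010101)
  AND R3, R4  → R3 = 25 AND 21 = 17 (0b00010001)
Final: R3 = 17

17


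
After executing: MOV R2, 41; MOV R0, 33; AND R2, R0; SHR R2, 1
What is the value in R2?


Register state trace:
  MOV R2, 41  → R2 = 41 (0b00101001)
  MOV R0, 33  → R0 = 33 (0b00100001)
  AND R2, R0  → R2 = 41 AND 33 = 33 (0b00100001)
  SHR R2, 1  → R2 = 33 >> 1 = 16
Final: R2 = 16

16


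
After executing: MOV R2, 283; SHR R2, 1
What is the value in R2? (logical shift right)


Register state trace:
  MOV R2, 283  → R2 = 283
  SHR R2, 1  → R2 = 283 >> 1 = 283 // 2^1 = 141
Final: R2 = 141

141


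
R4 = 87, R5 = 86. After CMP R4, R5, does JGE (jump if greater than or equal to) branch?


Trace:
  R4 = 87, R5 = 86
  CMP R4, R5  → compares 87 vs 86
  JGE checks: is 87 greater than or equal to 86?
  87 > 86, so condition is true
Branch taken: Yes

Yes


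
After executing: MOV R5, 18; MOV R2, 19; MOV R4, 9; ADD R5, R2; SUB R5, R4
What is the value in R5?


Register state trace:
  MOV R5, 18  → R5 = 18
  MOV R2, 19  → R2 = 19
  MOV R4, 9  → R4 = 9
  ADD R5, R2  → R5 = 18 + 19 = 37
  SUB R5, R4  → R5 = 37 - 9 = 28
Final: R5 = 28

28


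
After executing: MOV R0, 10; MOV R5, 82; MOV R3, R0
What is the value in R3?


Register state trace:
  MOV R0, 10  → R0 = 10
  MOV R5, 82  → R5 = 82
  MOV R3, R0  → R3 = 10
Final: R3 = 10

10


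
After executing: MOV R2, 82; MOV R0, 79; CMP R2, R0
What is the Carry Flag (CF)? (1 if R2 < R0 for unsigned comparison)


Register state trace:
  MOV R2, 82  → R2 = 82
  MOV R0, 79  → R0 = 79
  CMP R2, R0  → unsigned 82 - 79: no borrow
  82 >= 79, so CF = 0
CF = 0

0


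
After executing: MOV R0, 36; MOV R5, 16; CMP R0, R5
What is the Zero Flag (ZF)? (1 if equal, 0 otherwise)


Register state trace:
  MOV R0, 36  → R0 = 36
  MOV R5, 16  → R5 = 16
  CMP R0, R5  → computes 36 - 16 = 20
  Result is nonzero, so values are not equal
ZF = 0

0


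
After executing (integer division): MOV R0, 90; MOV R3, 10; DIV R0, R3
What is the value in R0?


Register state trace:
  MOV R0, 90  → R0 = 90
  MOV R3, 10  → R3 = 10
  DIV R0, R3  → R0 = 90 // 10 = 9
Final: R0 = 9

9


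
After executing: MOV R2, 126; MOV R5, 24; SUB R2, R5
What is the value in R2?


Register state trace:
  MOV R2, 126  → R2 = 126
  MOV R5, 24  → R5 = 24
  SUB R2, R5  → R2 = 126 - 24 = 102
Final: R2 = 102

102


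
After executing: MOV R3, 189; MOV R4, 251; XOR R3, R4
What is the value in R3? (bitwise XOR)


Register state trace:
  MOV R3, 189  → R3 = 189 (0b10111101)
  MOV R4, 251  → R4 = 251 (0b11111011)
  XOR R3, R4  → R3 = 189 XOR 251 = 70 (0b01000110)
Final: R3 = 70

70


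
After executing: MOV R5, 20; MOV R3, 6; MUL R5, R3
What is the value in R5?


Register state trace:
  MOV R5, 20  → R5 = 20
  MOV R3, 6  → R3 = 6
  MUL R5, R3  → R5 = 20 * 6 = 120
Final: R5 = 120

120


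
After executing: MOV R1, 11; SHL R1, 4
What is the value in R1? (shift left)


Register state trace:
  MOV R1, 11  → R1 = 11
  SHL R1, 4  → R1 = 11 << 4 = 11 * 2^4 = 176
Final: R1 = 176

176


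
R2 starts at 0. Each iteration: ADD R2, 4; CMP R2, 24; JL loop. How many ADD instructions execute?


Loop trace (R2 starts at 0, target 24, step 4):
  ADD #1: R2 = 0 + 4 = 4  → 4 < 24, loop
  ADD #2: R2 = 4 + 4 = 8  → 8 < 24, loop
  ADD #3: R2 = 8 + 4 = 12  → 12 < 24, loop
  ADD #4: R2 = 12 + 4 = 16  → 16 < 24, loop
  ADD #5: R2 = 16 + 4 = 20  → 20 < 24, loop
  ADD #6: R2 = 20 + 4 = 24  → 24 >= 24, exit
Total ADD instructions: 6

6


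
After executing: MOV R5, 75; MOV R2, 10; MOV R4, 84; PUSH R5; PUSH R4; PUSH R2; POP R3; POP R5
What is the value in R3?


Stack trace (top is rightmost):
  MOV R5, 75  → R5 = 75
  MOV R2, 10  → R2 = 10
  MOV R4, 84  → R4 = 84
  PUSH R5  → stack: [75]
  PUSH R4  → stack: [75, 84]
  PUSH R2  → stack: [75, 84, 10]
  POP R3  → R3 = 10, stack: [75, 84]
  POP R5  → R5 = 84, stack: [75]
Final: R3 = 10

10


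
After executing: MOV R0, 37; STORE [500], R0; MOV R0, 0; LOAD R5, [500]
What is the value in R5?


Register and memory trace:
  MOV R0, 37  → R0 = 37
  STORE [500], R0  → mem[500] = 37
  MOV R0, 0  → R0 = 0
  LOAD R5, [500]  → R5 = mem[500] = 37
Final: R5 = 37

37


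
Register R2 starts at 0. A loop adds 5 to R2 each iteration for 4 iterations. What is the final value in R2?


Starting value: R2 = 0
  Iter 1: R2 = 0 + 5 = 5
  Iter 2: R2 = 5 + 5 = 10
  Iter 3: R2 = 10 + 5 = 15
  Iter 4: R2 = 15 + 5 = 20
Final: R2 = 20

20


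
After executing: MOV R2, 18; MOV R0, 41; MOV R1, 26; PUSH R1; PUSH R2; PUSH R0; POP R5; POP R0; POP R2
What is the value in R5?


Stack trace (top is rightmost):
  MOV R2, 18  → R2 = 18
  MOV R0, 41  → R0 = 41
  MOV R1, 26  → R1 = 26
  PUSH R1  → stack: [26]
  PUSH R2  → stack: [26, 18]
  PUSH R0  → stack: [26, 18, 41]
  POP R5  → R5 = 41, stack: [26, 18]
  POP R0  → R0 = 18, stack: [26]
  POP R2  → R2 = 26, stack: []
Final: R5 = 41

41


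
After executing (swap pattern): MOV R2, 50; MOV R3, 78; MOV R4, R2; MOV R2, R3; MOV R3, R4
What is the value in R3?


Register state trace (swap pattern):
  MOV R2, 50  → R2 = 50
  MOV R3, 78  → R3 = 78
  MOV R4, R2  → R4 = 50  (save R2)
  MOV R2, R3  → R2 = 78  (R2 gets R3's value)
  MOV R3, R4  → R3 = 50  (R3 gets saved value)
Final: R3 = 50

50


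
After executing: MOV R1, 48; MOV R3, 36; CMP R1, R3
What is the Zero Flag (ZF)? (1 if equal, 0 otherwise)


Register state trace:
  MOV R1, 48  → R1 = 48
  MOV R3, 36  → R3 = 36
  CMP R1, R3  → computes 48 - 36 = 12
  Result is nonzero, so values are not equal
ZF = 0

0


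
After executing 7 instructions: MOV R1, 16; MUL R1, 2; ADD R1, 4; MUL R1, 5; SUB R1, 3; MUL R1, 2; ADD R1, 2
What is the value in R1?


Register state trace:
  MOV R1, 16  → R1 = 16
  MUL R1, 2  → R1 = 16 * 2 = 32
  ADD R1, 4  → R1 = 32 + 4 = 36
  MUL R1, 5  → R1 = 36 * 5 = 180
  SUB R1, 3  → R1 = 180 - 3 = 177
  MUL R1, 2  → R1 = 177 * 2 = 354
  ADD R1, 2  → R1 = 354 + 2 = 356
Final: R1 = 356

356


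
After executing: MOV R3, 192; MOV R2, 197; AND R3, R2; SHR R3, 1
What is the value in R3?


Register state trace:
  MOV R3, 192  → R3 = 192 (0b11000000)
  MOV R2, 197  → R2 = 197 (0b11000101)
  AND R3, R2  → R3 = 192 AND 197 = 192 (0b11000000)
  SHR R3, 1  → R3 = 192 >> 1 = 96
Final: R3 = 96

96


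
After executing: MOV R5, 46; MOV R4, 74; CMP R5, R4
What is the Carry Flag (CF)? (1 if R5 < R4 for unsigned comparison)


Register state trace:
  MOV R5, 46  → R5 = 46
  MOV R4, 74  → R4 = 74
  CMP R5, R4  → unsigned 46 - 74: borrow occurs
  46 < 74, so CF = 1
CF = 1

1


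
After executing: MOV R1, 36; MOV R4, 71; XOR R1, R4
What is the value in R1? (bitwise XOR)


Register state trace:
  MOV R1, 36  → R1 = 36 (0b00100100)
  MOV R4, 71  → R4 = 71 (0b01000111)
  XOR R1, R4  → R1 = 36 XOR 71 = 99 (0b01100011)
Final: R1 = 99

99


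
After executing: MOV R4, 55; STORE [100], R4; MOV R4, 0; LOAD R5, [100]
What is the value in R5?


Register and memory trace:
  MOV R4, 55  → R4 = 55
  STORE [100], R4  → mem[100] = 55
  MOV R4, 0  → R4 = 0
  LOAD R5, [100]  → R5 = mem[100] = 55
Final: R5 = 55

55


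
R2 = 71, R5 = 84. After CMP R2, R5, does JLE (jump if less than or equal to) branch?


Trace:
  R2 = 71, R5 = 84
  CMP R2, R5  → compares 71 vs 84
  JLE checks: is 71 less than or equal to 84?
  71 < 84, so condition is true
Branch taken: Yes

Yes


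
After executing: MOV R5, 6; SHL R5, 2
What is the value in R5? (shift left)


Register state trace:
  MOV R5, 6  → R5 = 6
  SHL R5, 2  → R5 = 6 << 2 = 6 * 2^2 = 24
Final: R5 = 24

24


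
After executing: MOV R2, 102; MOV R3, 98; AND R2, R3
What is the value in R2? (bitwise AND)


Register state trace:
  MOV R2, 102  → R2 = 102 (0b01100110)
  MOV R3, 98  → R3 = 98 (0b01100010)
  AND R2, R3  → R2 = 102 AND 98 = 98 (0b01100010)
Final: R2 = 98

98


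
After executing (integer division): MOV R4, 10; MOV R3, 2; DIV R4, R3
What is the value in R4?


Register state trace:
  MOV R4, 10  → R4 = 10
  MOV R3, 2  → R3 = 2
  DIV R4, R3  → R4 = 10 // 2 = 5
Final: R4 = 5

5


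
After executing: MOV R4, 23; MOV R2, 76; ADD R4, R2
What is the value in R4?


Register state trace:
  MOV R4, 23  → R4 = 23
  MOV R2, 76  → R2 = 76
  ADD R4, R2  → R4 = 23 + 76 = 99
Final: R4 = 99

99


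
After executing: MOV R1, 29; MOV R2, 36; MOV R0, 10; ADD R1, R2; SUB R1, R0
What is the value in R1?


Register state trace:
  MOV R1, 29  → R1 = 29
  MOV R2, 36  → R2 = 36
  MOV R0, 10  → R0 = 10
  ADD R1, R2  → R1 = 29 + 36 = 65
  SUB R1, R0  → R1 = 65 - 10 = 55
Final: R1 = 55

55


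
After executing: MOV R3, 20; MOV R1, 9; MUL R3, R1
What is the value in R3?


Register state trace:
  MOV R3, 20  → R3 = 20
  MOV R1, 9  → R1 = 9
  MUL R3, R1  → R3 = 20 * 9 = 180
Final: R3 = 180

180


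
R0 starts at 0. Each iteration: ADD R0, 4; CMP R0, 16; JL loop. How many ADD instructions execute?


Loop trace (R0 starts at 0, target 16, step 4):
  ADD #1: R0 = 0 + 4 = 4  → 4 < 16, loop
  ADD #2: R0 = 4 + 4 = 8  → 8 < 16, loop
  ADD #3: R0 = 8 + 4 = 12  → 12 < 16, loop
  ADD #4: R0 = 12 + 4 = 16  → 16 >= 16, exit
Total ADD instructions: 4

4


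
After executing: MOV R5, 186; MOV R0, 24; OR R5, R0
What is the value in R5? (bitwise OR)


Register state trace:
  MOV R5, 186  → R5 = 186 (0b10111010)
  MOV R0, 24  → R0 = 24 (0b00011000)
  OR R5, R0   → R5 = 186 OR 24 = 186 (0b10111010)
Final: R5 = 186

186


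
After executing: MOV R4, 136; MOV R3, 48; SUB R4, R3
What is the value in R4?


Register state trace:
  MOV R4, 136  → R4 = 136
  MOV R3, 48  → R3 = 48
  SUB R4, R3  → R4 = 136 - 48 = 88
Final: R4 = 88

88


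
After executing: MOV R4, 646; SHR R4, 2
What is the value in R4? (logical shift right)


Register state trace:
  MOV R4, 646  → R4 = 646
  SHR R4, 2  → R4 = 646 >> 2 = 646 // 2^2 = 161
Final: R4 = 161

161


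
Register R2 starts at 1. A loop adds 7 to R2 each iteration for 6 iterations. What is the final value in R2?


Starting value: R2 = 1
  Iter 1: R2 = 1 + 7 = 8
  Iter 2: R2 = 8 + 7 = 15
  Iter 3: R2 = 15 + 7 = 22
  Iter 4: R2 = 22 + 7 = 29
  Iter 5: R2 = 29 + 7 = 36
  Iter 6: R2 = 36 + 7 = 43
Final: R2 = 43

43


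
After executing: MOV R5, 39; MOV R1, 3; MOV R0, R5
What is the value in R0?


Register state trace:
  MOV R5, 39  → R5 = 39
  MOV R1, 3  → R1 = 3
  MOV R0, R5  → R0 = 39
Final: R0 = 39

39


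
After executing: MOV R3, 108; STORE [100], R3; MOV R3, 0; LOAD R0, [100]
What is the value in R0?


Register and memory trace:
  MOV R3, 108  → R3 = 108
  STORE [100], R3  → mem[100] = 108
  MOV R3, 0  → R3 = 0
  LOAD R0, [100]  → R0 = mem[100] = 108
Final: R0 = 108

108


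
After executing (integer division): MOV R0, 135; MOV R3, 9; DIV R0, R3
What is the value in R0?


Register state trace:
  MOV R0, 135  → R0 = 135
  MOV R3, 9  → R3 = 9
  DIV R0, R3  → R0 = 135 // 9 = 15
Final: R0 = 15

15


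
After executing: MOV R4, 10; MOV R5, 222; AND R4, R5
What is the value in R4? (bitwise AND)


Register state trace:
  MOV R4, 10  → R4 = 10 (0b00001010)
  MOV R5, 222  → R5 = 222 (0b11011110)
  AND R4, R5  → R4 = 10 AND 222 = 10 (0b00001010)
Final: R4 = 10

10


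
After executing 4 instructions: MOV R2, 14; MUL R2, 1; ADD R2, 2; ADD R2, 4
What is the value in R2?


Register state trace:
  MOV R2, 14  → R2 = 14
  MUL R2, 1  → R2 = 14 * 1 = 14
  ADD R2, 2  → R2 = 14 + 2 = 16
  ADD R2, 4  → R2 = 16 + 4 = 20
Final: R2 = 20

20


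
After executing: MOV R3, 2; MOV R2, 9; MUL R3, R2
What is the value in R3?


Register state trace:
  MOV R3, 2  → R3 = 2
  MOV R2, 9  → R2 = 9
  MUL R3, R2  → R3 = 2 * 9 = 18
Final: R3 = 18

18


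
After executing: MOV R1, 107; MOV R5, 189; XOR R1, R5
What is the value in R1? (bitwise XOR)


Register state trace:
  MOV R1, 107  → R1 = 107 (0b01101011)
  MOV R5, 189  → R5 = 189 (0b10111101)
  XOR R1, R5  → R1 = 107 XOR 189 = 214 (0b11010110)
Final: R1 = 214

214


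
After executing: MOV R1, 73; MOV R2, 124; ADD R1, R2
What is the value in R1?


Register state trace:
  MOV R1, 73  → R1 = 73
  MOV R2, 124  → R2 = 124
  ADD R1, R2  → R1 = 73 + 124 = 197
Final: R1 = 197

197


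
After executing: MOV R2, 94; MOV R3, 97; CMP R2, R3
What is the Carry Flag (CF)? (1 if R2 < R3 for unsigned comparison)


Register state trace:
  MOV R2, 94  → R2 = 94
  MOV R3, 97  → R3 = 97
  CMP R2, R3  → unsigned 94 - 97: borrow occurs
  94 < 97, so CF = 1
CF = 1

1


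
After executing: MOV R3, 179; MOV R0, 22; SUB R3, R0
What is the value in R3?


Register state trace:
  MOV R3, 179  → R3 = 179
  MOV R0, 22  → R0 = 22
  SUB R3, R0  → R3 = 179 - 22 = 157
Final: R3 = 157

157


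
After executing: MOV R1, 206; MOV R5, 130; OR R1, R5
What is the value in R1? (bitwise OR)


Register state trace:
  MOV R1, 206  → R1 = 206 (0b11001110)
  MOV R5, 130  → R5 = 130 (0b10000010)
  OR R1, R5   → R1 = 206 OR 130 = 206 (0b11001110)
Final: R1 = 206

206


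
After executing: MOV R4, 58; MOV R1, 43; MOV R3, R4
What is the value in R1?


Register state trace:
  MOV R4, 58  → R4 = 58
  MOV R1, 43  → R1 = 43
  MOV R3, R4  → R3 = 58
Final: R1 = 43

43


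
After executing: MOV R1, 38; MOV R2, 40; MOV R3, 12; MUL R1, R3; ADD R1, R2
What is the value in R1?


Register state trace:
  MOV R1, 38  → R1 = 38
  MOV R2, 40  → R2 = 40
  MOV R3, 12  → R3 = 12
  MUL R1, R3  → R1 = 38 * 12 = 456
  ADD R1, R2  → R1 = 456 + 40 = 496
Final: R1 = 496

496


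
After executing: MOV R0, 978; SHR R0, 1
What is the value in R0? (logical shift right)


Register state trace:
  MOV R0, 978  → R0 = 978
  SHR R0, 1  → R0 = 978 >> 1 = 978 // 2^1 = 489
Final: R0 = 489

489


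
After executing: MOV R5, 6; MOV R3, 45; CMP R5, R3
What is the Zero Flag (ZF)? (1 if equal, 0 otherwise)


Register state trace:
  MOV R5, 6  → R5 = 6
  MOV R3, 45  → R3 = 45
  CMP R5, R3  → computes 6 - 45 = -39
  Result is nonzero, so values are not equal
ZF = 0

0


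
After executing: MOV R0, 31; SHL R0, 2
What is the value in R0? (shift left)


Register state trace:
  MOV R0, 31  → R0 = 31
  SHL R0, 2  → R0 = 31 << 2 = 31 * 2^2 = 124
Final: R0 = 124

124


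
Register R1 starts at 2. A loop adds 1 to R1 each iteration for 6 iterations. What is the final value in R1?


Starting value: R1 = 2
  Iter 1: R1 = 2 + 1 = 3
  Iter 2: R1 = 3 + 1 = 4
  Iter 3: R1 = 4 + 1 = 5
  Iter 4: R1 = 5 + 1 = 6
  Iter 5: R1 = 6 + 1 = 7
  Iter 6: R1 = 7 + 1 = 8
Final: R1 = 8

8


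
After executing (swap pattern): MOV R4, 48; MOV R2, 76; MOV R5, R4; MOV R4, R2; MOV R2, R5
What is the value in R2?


Register state trace (swap pattern):
  MOV R4, 48  → R4 = 48
  MOV R2, 76  → R2 = 76
  MOV R5, R4  → R5 = 48  (save R4)
  MOV R4, R2  → R4 = 76  (R4 gets R2's value)
  MOV R2, R5  → R2 = 48  (R2 gets saved value)
Final: R2 = 48

48


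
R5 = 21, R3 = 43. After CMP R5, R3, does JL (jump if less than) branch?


Trace:
  R5 = 21, R3 = 43
  CMP R5, R3  → compares 21 vs 43
  JL checks: is 21 less than 43?
  21 < 43, so condition is true
Branch taken: Yes

Yes


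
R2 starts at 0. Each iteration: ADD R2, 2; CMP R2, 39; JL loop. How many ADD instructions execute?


Loop trace (R2 starts at 0, target 39, step 2):
  ADD #1: R2 = 0 + 2 = 2  → 2 < 39, loop
  ADD #2: R2 = 2 + 2 = 4  → 4 < 39, loop
  ADD #3: R2 = 4 + 2 = 6  → 6 < 39, loop
  ADD #4: R2 = 6 + 2 = 8  → 8 < 39, loop
  ADD #5: R2 = 8 + 2 = 10  → 10 < 39, loop
  ADD #6: R2 = 10 + 2 = 12  → 12 < 39, loop
  ADD #7: R2 = 12 + 2 = 14  → 14 < 39, loop
  ADD #8: R2 = 14 + 2 = 16  → 16 < 39, loop
  ADD #9: R2 = 16 + 2 = 18  → 18 < 39, loop
  ADD #10: R2 = 18 + 2 = 20  → 20 < 39, loop
  ADD #11: R2 = 20 + 2 = 22  → 22 < 39, loop
  ADD #12: R2 = 22 + 2 = 24  → 24 < 39, loop
  ADD #13: R2 = 24 + 2 = 26  → 26 < 39, loop
  ADD #14: R2 = 26 + 2 = 28  → 28 < 39, loop
  ADD #15: R2 = 28 + 2 = 30  → 30 < 39, loop
  ADD #16: R2 = 30 + 2 = 32  → 32 < 39, loop
  ADD #17: R2 = 32 + 2 = 34  → 34 < 39, loop
  ADD #18: R2 = 34 + 2 = 36  → 36 < 39, loop
  ADD #19: R2 = 36 + 2 = 38  → 38 < 39, loop
  ADD #20: R2 = 38 + 2 = 40  → 40 >= 39, exit
Total ADD instructions: 20

20


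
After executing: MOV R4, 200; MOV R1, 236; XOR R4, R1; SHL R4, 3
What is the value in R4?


Register state trace:
  MOV R4, 200  → R4 = 200 (0b11001000)
  MOV R1, 236  → R1 = 236 (0b11101100)
  XOR R4, R1  → R4 = 200 XOR 236 = 36 (0b00100100)
  SHL R4, 3  → R4 = 36 << 3 = 288
Final: R4 = 288

288


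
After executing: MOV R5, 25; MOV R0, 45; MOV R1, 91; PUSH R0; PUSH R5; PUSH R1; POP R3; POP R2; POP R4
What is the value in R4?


Stack trace (top is rightmost):
  MOV R5, 25  → R5 = 25
  MOV R0, 45  → R0 = 45
  MOV R1, 91  → R1 = 91
  PUSH R0  → stack: [45]
  PUSH R5  → stack: [45, 25]
  PUSH R1  → stack: [45, 25, 91]
  POP R3  → R3 = 91, stack: [45, 25]
  POP R2  → R2 = 25, stack: [45]
  POP R4  → R4 = 45, stack: []
Final: R4 = 45

45


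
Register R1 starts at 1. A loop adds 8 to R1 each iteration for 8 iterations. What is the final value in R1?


Starting value: R1 = 1
  Iter 1: R1 = 1 + 8 = 9
  Iter 2: R1 = 9 + 8 = 17
  Iter 3: R1 = 17 + 8 = 25
  Iter 4: R1 = 25 + 8 = 33
  Iter 5: R1 = 33 + 8 = 41
  Iter 6: R1 = 41 + 8 = 49
  Iter 7: R1 = 49 + 8 = 57
  Iter 8: R1 = 57 + 8 = 65
Final: R1 = 65

65


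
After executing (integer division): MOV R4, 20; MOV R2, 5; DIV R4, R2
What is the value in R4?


Register state trace:
  MOV R4, 20  → R4 = 20
  MOV R2, 5  → R2 = 5
  DIV R4, R2  → R4 = 20 // 5 = 4
Final: R4 = 4

4


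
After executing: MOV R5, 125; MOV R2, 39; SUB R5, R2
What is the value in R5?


Register state trace:
  MOV R5, 125  → R5 = 125
  MOV R2, 39  → R2 = 39
  SUB R5, R2  → R5 = 125 - 39 = 86
Final: R5 = 86

86


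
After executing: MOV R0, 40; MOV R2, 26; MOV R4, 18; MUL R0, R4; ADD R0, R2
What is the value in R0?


Register state trace:
  MOV R0, 40  → R0 = 40
  MOV R2, 26  → R2 = 26
  MOV R4, 18  → R4 = 18
  MUL R0, R4  → R0 = 40 * 18 = 720
  ADD R0, R2  → R0 = 720 + 26 = 746
Final: R0 = 746

746


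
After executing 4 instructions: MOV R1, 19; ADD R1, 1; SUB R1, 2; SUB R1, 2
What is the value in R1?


Register state trace:
  MOV R1, 19  → R1 = 19
  ADD R1, 1  → R1 = 19 + 1 = 20
  SUB R1, 2  → R1 = 20 - 2 = 18
  SUB R1, 2  → R1 = 18 - 2 = 16
Final: R1 = 16

16


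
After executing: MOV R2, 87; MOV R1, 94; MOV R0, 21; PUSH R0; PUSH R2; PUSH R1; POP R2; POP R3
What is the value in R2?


Stack trace (top is rightmost):
  MOV R2, 87  → R2 = 87
  MOV R1, 94  → R1 = 94
  MOV R0, 21  → R0 = 21
  PUSH R0  → stack: [21]
  PUSH R2  → stack: [21, 87]
  PUSH R1  → stack: [21, 87, 94]
  POP R2  → R2 = 94, stack: [21, 87]
  POP R3  → R3 = 87, stack: [21]
Final: R2 = 94

94


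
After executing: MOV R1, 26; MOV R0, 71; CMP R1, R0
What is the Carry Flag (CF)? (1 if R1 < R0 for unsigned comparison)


Register state trace:
  MOV R1, 26  → R1 = 26
  MOV R0, 71  → R0 = 71
  CMP R1, R0  → unsigned 26 - 71: borrow occurs
  26 < 71, so CF = 1
CF = 1

1


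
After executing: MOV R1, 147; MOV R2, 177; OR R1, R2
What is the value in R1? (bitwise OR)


Register state trace:
  MOV R1, 147  → R1 = 147 (0b10010011)
  MOV R2, 177  → R2 = 177 (0b10110001)
  OR R1, R2   → R1 = 147 OR 177 = 179 (0b10110011)
Final: R1 = 179

179


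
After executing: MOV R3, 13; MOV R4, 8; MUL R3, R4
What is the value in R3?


Register state trace:
  MOV R3, 13  → R3 = 13
  MOV R4, 8  → R4 = 8
  MUL R3, R4  → R3 = 13 * 8 = 104
Final: R3 = 104

104


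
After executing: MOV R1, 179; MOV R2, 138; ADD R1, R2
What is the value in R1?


Register state trace:
  MOV R1, 179  → R1 = 179
  MOV R2, 138  → R2 = 138
  ADD R1, R2  → R1 = 179 + 138 = 317
Final: R1 = 317

317


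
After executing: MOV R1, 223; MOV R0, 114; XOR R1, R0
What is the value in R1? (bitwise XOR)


Register state trace:
  MOV R1, 223  → R1 = 223 (0b11011111)
  MOV R0, 114  → R0 = 114 (0b01110010)
  XOR R1, R0  → R1 = 223 XOR 114 = 173 (0b10101101)
Final: R1 = 173

173


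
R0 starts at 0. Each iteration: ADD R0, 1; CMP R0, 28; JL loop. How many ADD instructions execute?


Loop trace (R0 starts at 0, target 28, step 1):
  ADD #1: R0 = 0 + 1 = 1  → 1 < 28, loop
  ADD #2: R0 = 1 + 1 = 2  → 2 < 28, loop
  ADD #3: R0 = 2 + 1 = 3  → 3 < 28, loop
  ADD #4: R0 = 3 + 1 = 4  → 4 < 28, loop
  ADD #5: R0 = 4 + 1 = 5  → 5 < 28, loop
  ADD #6: R0 = 5 + 1 = 6  → 6 < 28, loop
  ADD #7: R0 = 6 + 1 = 7  → 7 < 28, loop
  ADD #8: R0 = 7 + 1 = 8  → 8 < 28, loop
  ADD #9: R0 = 8 + 1 = 9  → 9 < 28, loop
  ADD #10: R0 = 9 + 1 = 10  → 10 < 28, loop
  ADD #11: R0 = 10 + 1 = 11  → 11 < 28, loop
  ADD #12: R0 = 11 + 1 = 12  → 12 < 28, loop
  ADD #13: R0 = 12 + 1 = 13  → 13 < 28, loop
  ADD #14: R0 = 13 + 1 = 14  → 14 < 28, loop
  ADD #15: R0 = 14 + 1 = 15  → 15 < 28, loop
  ADD #16: R0 = 15 + 1 = 16  → 16 < 28, loop
  ADD #17: R0 = 16 + 1 = 17  → 17 < 28, loop
  ADD #18: R0 = 17 + 1 = 18  → 18 < 28, loop
  ADD #19: R0 = 18 + 1 = 19  → 19 < 28, loop
  ADD #20: R0 = 19 + 1 = 20  → 20 < 28, loop
  ADD #21: R0 = 20 + 1 = 21  → 21 < 28, loop
  ADD #22: R0 = 21 + 1 = 22  → 22 < 28, loop
  ADD #23: R0 = 22 + 1 = 23  → 23 < 28, loop
  ADD #24: R0 = 23 + 1 = 24  → 24 < 28, loop
  ADD #25: R0 = 24 + 1 = 25  → 25 < 28, loop
  ADD #26: R0 = 25 + 1 = 26  → 26 < 28, loop
  ADD #27: R0 = 26 + 1 = 27  → 27 < 28, loop
  ADD #28: R0 = 27 + 1 = 28  → 28 >= 28, exit
Total ADD instructions: 28

28


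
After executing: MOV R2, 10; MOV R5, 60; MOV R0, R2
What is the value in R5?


Register state trace:
  MOV R2, 10  → R2 = 10
  MOV R5, 60  → R5 = 60
  MOV R0, R2  → R0 = 10
Final: R5 = 60

60


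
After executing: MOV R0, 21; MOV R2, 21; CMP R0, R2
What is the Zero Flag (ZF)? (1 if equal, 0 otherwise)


Register state trace:
  MOV R0, 21  → R0 = 21
  MOV R2, 21  → R2 = 21
  CMP R0, R2  → computes 21 - 21 = 0
  Result is zero, so values are equal
ZF = 1

1


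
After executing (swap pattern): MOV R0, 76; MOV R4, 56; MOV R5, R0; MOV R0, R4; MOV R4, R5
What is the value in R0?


Register state trace (swap pattern):
  MOV R0, 76  → R0 = 76
  MOV R4, 56  → R4 = 56
  MOV R5, R0  → R5 = 76  (save R0)
  MOV R0, R4  → R0 = 56  (R0 gets R4's value)
  MOV R4, R5  → R4 = 76  (R4 gets saved value)
Final: R0 = 56

56


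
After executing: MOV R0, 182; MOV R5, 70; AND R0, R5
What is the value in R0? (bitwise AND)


Register state trace:
  MOV R0, 182  → R0 = 182 (0b10110110)
  MOV R5, 70  → R5 = 70 (0b01000110)
  AND R0, R5  → R0 = 182 AND 70 = 6 (0b00000110)
Final: R0 = 6

6


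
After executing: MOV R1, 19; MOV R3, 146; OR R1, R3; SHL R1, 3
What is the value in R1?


Register state trace:
  MOV R1, 19  → R1 = 19 (0b00010011)
  MOV R3, 146  → R3 = 146 (0b10010010)
  OR R1, R3  → R1 = 19 OR 146 = 147 (0b10010011)
  SHL R1, 3  → R1 = 147 << 3 = 1176
Final: R1 = 1176

1176


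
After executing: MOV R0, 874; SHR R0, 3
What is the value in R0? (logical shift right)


Register state trace:
  MOV R0, 874  → R0 = 874
  SHR R0, 3  → R0 = 874 >> 3 = 874 // 2^3 = 109
Final: R0 = 109

109


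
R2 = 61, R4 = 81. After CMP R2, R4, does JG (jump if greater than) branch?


Trace:
  R2 = 61, R4 = 81
  CMP R2, R4  → compares 61 vs 81
  JG checks: is 61 greater than 81?
  61 < 81, so condition is false
Branch taken: No

No


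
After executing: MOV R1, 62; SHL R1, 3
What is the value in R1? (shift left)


Register state trace:
  MOV R1, 62  → R1 = 62
  SHL R1, 3  → R1 = 62 << 3 = 62 * 2^3 = 496
Final: R1 = 496

496


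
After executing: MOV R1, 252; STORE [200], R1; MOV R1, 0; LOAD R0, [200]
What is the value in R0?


Register and memory trace:
  MOV R1, 252  → R1 = 252
  STORE [200], R1  → mem[200] = 252
  MOV R1, 0  → R1 = 0
  LOAD R0, [200]  → R0 = mem[200] = 252
Final: R0 = 252

252


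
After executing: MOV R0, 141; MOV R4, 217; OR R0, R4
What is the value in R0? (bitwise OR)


Register state trace:
  MOV R0, 141  → R0 = 141 (0b10001101)
  MOV R4, 217  → R4 = 217 (0b11011001)
  OR R0, R4   → R0 = 141 OR 217 = 221 (0b11011101)
Final: R0 = 221

221


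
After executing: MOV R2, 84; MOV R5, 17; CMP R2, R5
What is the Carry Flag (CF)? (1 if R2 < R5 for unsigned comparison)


Register state trace:
  MOV R2, 84  → R2 = 84
  MOV R5, 17  → R5 = 17
  CMP R2, R5  → unsigned 84 - 17: no borrow
  84 >= 17, so CF = 0
CF = 0

0


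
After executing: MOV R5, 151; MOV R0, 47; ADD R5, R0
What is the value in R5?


Register state trace:
  MOV R5, 151  → R5 = 151
  MOV R0, 47  → R0 = 47
  ADD R5, R0  → R5 = 151 + 47 = 198
Final: R5 = 198

198


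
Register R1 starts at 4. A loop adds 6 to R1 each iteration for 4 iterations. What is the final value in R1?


Starting value: R1 = 4
  Iter 1: R1 = 4 + 6 = 10
  Iter 2: R1 = 10 + 6 = 16
  Iter 3: R1 = 16 + 6 = 22
  Iter 4: R1 = 22 + 6 = 28
Final: R1 = 28

28


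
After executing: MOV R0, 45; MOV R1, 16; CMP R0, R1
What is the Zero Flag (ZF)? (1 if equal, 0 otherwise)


Register state trace:
  MOV R0, 45  → R0 = 45
  MOV R1, 16  → R1 = 16
  CMP R0, R1  → computes 45 - 16 = 29
  Result is nonzero, so values are not equal
ZF = 0

0


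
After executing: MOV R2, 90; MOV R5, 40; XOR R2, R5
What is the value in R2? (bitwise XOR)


Register state trace:
  MOV R2, 90  → R2 = 90 (0b01011010)
  MOV R5, 40  → R5 = 40 (0b00101000)
  XOR R2, R5  → R2 = 90 XOR 40 = 114 (0b01110010)
Final: R2 = 114

114


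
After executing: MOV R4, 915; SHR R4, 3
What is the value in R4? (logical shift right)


Register state trace:
  MOV R4, 915  → R4 = 915
  SHR R4, 3  → R4 = 915 >> 3 = 915 // 2^3 = 114
Final: R4 = 114

114


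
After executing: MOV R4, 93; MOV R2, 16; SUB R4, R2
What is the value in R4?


Register state trace:
  MOV R4, 93  → R4 = 93
  MOV R2, 16  → R2 = 16
  SUB R4, R2  → R4 = 93 - 16 = 77
Final: R4 = 77

77


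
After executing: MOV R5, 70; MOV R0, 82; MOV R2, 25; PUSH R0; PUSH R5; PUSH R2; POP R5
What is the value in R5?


Stack trace (top is rightmost):
  MOV R5, 70  → R5 = 70
  MOV R0, 82  → R0 = 82
  MOV R2, 25  → R2 = 25
  PUSH R0  → stack: [82]
  PUSH R5  → stack: [82, 70]
  PUSH R2  → stack: [82, 70, 25]
  POP R5  → R5 = 25, stack: [82, 70]
Final: R5 = 25

25


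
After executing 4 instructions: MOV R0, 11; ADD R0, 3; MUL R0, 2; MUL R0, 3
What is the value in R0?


Register state trace:
  MOV R0, 11  → R0 = 11
  ADD R0, 3  → R0 = 11 + 3 = 14
  MUL R0, 2  → R0 = 14 * 2 = 28
  MUL R0, 3  → R0 = 28 * 3 = 84
Final: R0 = 84

84


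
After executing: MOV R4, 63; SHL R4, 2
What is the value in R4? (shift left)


Register state trace:
  MOV R4, 63  → R4 = 63
  SHL R4, 2  → R4 = 63 << 2 = 63 * 2^2 = 252
Final: R4 = 252

252


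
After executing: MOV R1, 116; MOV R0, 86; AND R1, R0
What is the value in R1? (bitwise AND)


Register state trace:
  MOV R1, 116  → R1 = 116 (0b01110100)
  MOV R0, 86  → R0 = 86 (0b01010110)
  AND R1, R0  → R1 = 116 AND 86 = 84 (0b01010100)
Final: R1 = 84

84


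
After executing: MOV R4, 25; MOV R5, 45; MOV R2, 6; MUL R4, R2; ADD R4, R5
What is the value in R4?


Register state trace:
  MOV R4, 25  → R4 = 25
  MOV R5, 45  → R5 = 45
  MOV R2, 6  → R2 = 6
  MUL R4, R2  → R4 = 25 * 6 = 150
  ADD R4, R5  → R4 = 150 + 45 = 195
Final: R4 = 195

195


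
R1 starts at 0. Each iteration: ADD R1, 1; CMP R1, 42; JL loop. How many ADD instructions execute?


Loop trace (R1 starts at 0, target 42, step 1):
  ADD #1: R1 = 0 + 1 = 1  → 1 < 42, loop
  ADD #2: R1 = 1 + 1 = 2  → 2 < 42, loop
  ADD #3: R1 = 2 + 1 = 3  → 3 < 42, loop
  ADD #4: R1 = 3 + 1 = 4  → 4 < 42, loop
  ADD #5: R1 = 4 + 1 = 5  → 5 < 42, loop
  ADD #6: R1 = 5 + 1 = 6  → 6 < 42, loop
  ADD #7: R1 = 6 + 1 = 7  → 7 < 42, loop
  ADD #8: R1 = 7 + 1 = 8  → 8 < 42, loop
  ADD #9: R1 = 8 + 1 = 9  → 9 < 42, loop
  ADD #10: R1 = 9 + 1 = 10  → 10 < 42, loop
  ADD #11: R1 = 10 + 1 = 11  → 11 < 42, loop
  ADD #12: R1 = 11 + 1 = 12  → 12 < 42, loop
  ADD #13: R1 = 12 + 1 = 13  → 13 < 42, loop
  ADD #14: R1 = 13 + 1 = 14  → 14 < 42, loop
  ADD #15: R1 = 14 + 1 = 15  → 15 < 42, loop
  ADD #16: R1 = 15 + 1 = 16  → 16 < 42, loop
  ADD #17: R1 = 16 + 1 = 17  → 17 < 42, loop
  ADD #18: R1 = 17 + 1 = 18  → 18 < 42, loop
  ADD #19: R1 = 18 + 1 = 19  → 19 < 42, loop
  ADD #20: R1 = 19 + 1 = 20  → 20 < 42, loop
  ADD #21: R1 = 20 + 1 = 21  → 21 < 42, loop
  ADD #22: R1 = 21 + 1 = 22  → 22 < 42, loop
  ADD #23: R1 = 22 + 1 = 23  → 23 < 42, loop
  ADD #24: R1 = 23 + 1 = 24  → 24 < 42, loop
  ADD #25: R1 = 24 + 1 = 25  → 25 < 42, loop
  ADD #26: R1 = 25 + 1 = 26  → 26 < 42, loop
  ADD #27: R1 = 26 + 1 = 27  → 27 < 42, loop
  ADD #28: R1 = 27 + 1 = 28  → 28 < 42, loop
  ADD #29: R1 = 28 + 1 = 29  → 29 < 42, loop
  ADD #30: R1 = 29 + 1 = 30  → 30 < 42, loop
  ADD #31: R1 = 30 + 1 = 31  → 31 < 42, loop
  ADD #32: R1 = 31 + 1 = 32  → 32 < 42, loop
  ADD #33: R1 = 32 + 1 = 33  → 33 < 42, loop
  ADD #34: R1 = 33 + 1 = 34  → 34 < 42, loop
  ADD #35: R1 = 34 + 1 = 35  → 35 < 42, loop
  ADD #36: R1 = 35 + 1 = 36  → 36 < 42, loop
  ADD #37: R1 = 36 + 1 = 37  → 37 < 42, loop
  ADD #38: R1 = 37 + 1 = 38  → 38 < 42, loop
  ADD #39: R1 = 38 + 1 = 39  → 39 < 42, loop
  ADD #40: R1 = 39 + 1 = 40  → 40 < 42, loop
  ADD #41: R1 = 40 + 1 = 41  → 41 < 42, loop
  ADD #42: R1 = 41 + 1 = 42  → 42 >= 42, exit
Total ADD instructions: 42

42
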